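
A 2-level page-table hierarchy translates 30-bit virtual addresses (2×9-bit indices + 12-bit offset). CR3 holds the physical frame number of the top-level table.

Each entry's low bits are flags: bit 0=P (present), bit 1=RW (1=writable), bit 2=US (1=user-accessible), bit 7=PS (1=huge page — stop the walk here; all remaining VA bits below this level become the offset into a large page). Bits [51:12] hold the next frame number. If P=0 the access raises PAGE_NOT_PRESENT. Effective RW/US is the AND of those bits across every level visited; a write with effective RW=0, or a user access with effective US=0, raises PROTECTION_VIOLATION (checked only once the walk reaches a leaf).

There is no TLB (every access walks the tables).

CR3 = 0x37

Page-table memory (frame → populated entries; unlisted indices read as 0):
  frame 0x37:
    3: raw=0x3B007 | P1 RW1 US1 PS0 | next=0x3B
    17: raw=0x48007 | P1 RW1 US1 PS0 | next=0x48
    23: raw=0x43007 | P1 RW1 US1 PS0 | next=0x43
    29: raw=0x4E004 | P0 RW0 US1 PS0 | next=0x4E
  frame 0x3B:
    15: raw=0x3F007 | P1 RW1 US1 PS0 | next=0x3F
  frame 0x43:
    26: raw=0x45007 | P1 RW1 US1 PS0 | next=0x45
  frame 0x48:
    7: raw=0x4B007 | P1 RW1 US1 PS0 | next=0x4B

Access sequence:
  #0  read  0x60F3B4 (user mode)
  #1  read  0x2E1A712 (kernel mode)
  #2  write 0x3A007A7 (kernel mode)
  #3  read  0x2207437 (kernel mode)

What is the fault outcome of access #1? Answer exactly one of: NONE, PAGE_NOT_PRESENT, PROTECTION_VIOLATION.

Per-access translation:
#0 VA=0x60F3B4 (r,user):
  lvl0: tbl 0x37, slot 3 ⇒ 0x3B007 (P1/RW1/US1/PS0)
  lvl1: tbl 0x3B, slot 15 ⇒ 0x3F007 (P1/RW1/US1/PS0)
  ✓ 0x3F3B4  — 2 lookups
#1 VA=0x2E1A712 (r,kernel):
  lvl0: tbl 0x37, slot 23 ⇒ 0x43007 (P1/RW1/US1/PS0)
  lvl1: tbl 0x43, slot 26 ⇒ 0x45007 (P1/RW1/US1/PS0)
  ✓ 0x45712  — 2 lookups
#2 VA=0x3A007A7 (w,kernel):
  lvl0: tbl 0x37, slot 29 ⇒ 0x4E004 (P0/RW0/US1/PS0)
  ✗ PAGE_NOT_PRESENT  [1 reads]
#3 VA=0x2207437 (r,kernel):
  lvl0: tbl 0x37, slot 17 ⇒ 0x48007 (P1/RW1/US1/PS0)
  lvl1: tbl 0x48, slot 7 ⇒ 0x4B007 (P1/RW1/US1/PS0)
  ✓ 0x4B437  — 2 lookups

Access #1 fault: NONE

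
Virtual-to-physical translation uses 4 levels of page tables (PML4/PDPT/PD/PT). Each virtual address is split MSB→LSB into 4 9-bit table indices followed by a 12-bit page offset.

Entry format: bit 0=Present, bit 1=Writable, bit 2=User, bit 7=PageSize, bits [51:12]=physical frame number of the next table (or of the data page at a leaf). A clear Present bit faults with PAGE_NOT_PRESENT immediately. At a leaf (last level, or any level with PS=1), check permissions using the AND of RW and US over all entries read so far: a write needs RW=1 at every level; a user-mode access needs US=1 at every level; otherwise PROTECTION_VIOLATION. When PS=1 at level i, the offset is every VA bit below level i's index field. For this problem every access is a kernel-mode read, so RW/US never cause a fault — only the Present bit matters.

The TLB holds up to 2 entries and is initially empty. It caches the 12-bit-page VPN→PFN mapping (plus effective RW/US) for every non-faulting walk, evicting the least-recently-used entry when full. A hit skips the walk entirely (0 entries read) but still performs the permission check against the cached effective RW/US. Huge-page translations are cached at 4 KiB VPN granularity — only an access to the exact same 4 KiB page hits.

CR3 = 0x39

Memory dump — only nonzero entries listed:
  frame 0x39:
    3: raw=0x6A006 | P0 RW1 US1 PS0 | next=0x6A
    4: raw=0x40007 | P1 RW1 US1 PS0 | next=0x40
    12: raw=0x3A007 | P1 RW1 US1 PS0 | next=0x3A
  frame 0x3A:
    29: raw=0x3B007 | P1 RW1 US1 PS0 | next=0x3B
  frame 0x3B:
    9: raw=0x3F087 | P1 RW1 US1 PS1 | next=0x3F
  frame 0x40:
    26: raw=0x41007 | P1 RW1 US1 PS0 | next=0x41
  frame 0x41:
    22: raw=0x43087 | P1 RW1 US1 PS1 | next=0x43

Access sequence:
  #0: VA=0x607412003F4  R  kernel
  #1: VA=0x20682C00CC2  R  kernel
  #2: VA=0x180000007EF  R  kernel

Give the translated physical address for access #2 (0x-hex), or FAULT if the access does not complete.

Walk each access:
#0 VA=0x607412003F4 (r,kernel):
  lvl0: tbl 0x39, slot 12 ⇒ 0x3A007 (P1/RW1/US1/PS0)
  lvl1: tbl 0x3A, slot 29 ⇒ 0x3B007 (P1/RW1/US1/PS0)
  lvl2: tbl 0x3B, slot 9 ⇒ 0x3F087 (P1/RW1/US1/PS1)
  ✓ 0x3F3F4 (huge @L2)  — 3 lookups
#1 VA=0x20682C00CC2 (r,kernel):
  lvl0: tbl 0x39, slot 4 ⇒ 0x40007 (P1/RW1/US1/PS0)
  lvl1: tbl 0x40, slot 26 ⇒ 0x41007 (P1/RW1/US1/PS0)
  lvl2: tbl 0x41, slot 22 ⇒ 0x43087 (P1/RW1/US1/PS1)
  ✓ 0x43CC2 (huge @L2)  — 3 lookups
#2 VA=0x180000007EF (r,kernel):
  lvl0: tbl 0x39, slot 3 ⇒ 0x6A006 (P0/RW1/US1/PS0)
  → PAGE_NOT_PRESENT  (1 entries read)

Access #2 PA: FAULT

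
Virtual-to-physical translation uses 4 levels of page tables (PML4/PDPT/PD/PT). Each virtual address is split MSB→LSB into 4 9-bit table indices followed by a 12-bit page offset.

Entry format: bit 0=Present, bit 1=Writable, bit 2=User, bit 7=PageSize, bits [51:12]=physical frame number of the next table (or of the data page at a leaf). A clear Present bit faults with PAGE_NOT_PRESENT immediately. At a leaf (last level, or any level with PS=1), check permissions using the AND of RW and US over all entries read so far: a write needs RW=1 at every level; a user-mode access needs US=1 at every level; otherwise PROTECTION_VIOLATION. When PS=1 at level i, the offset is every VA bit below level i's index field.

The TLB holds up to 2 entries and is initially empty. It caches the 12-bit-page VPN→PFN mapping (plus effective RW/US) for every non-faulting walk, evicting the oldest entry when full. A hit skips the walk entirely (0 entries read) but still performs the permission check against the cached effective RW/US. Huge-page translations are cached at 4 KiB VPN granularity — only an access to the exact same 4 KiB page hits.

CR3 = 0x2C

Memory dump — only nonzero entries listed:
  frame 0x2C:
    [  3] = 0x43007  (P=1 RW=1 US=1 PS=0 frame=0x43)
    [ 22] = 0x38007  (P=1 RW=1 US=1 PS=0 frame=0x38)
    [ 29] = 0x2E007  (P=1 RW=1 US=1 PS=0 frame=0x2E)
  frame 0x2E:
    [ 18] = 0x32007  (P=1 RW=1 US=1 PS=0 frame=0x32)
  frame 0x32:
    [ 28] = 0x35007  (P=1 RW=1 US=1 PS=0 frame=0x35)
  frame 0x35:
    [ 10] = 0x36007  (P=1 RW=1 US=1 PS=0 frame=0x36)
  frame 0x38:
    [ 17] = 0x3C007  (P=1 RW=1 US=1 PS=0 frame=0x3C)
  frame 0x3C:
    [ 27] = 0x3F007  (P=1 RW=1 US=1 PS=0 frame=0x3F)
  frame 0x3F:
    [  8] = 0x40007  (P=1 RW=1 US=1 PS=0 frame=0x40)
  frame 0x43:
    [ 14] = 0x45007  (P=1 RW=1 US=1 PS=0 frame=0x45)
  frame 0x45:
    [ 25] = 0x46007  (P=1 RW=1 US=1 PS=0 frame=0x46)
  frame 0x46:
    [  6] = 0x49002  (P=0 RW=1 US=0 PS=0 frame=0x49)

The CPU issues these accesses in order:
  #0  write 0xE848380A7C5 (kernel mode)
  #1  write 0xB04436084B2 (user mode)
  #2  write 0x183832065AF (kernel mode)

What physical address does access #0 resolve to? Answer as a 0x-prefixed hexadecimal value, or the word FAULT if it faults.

Trace:
#0 VA=0xE848380A7C5 (w,kernel):
  lvl0: tbl 0x2C, slot 29 ⇒ 0x2E007 (P1/RW1/US1/PS0)
  lvl1: tbl 0x2E, slot 18 ⇒ 0x32007 (P1/RW1/US1/PS0)
  lvl2: tbl 0x32, slot 28 ⇒ 0x35007 (P1/RW1/US1/PS0)
  lvl3: tbl 0x35, slot 10 ⇒ 0x36007 (P1/RW1/US1/PS0)
  ⇒ phys 0x367C5  [4 reads]
#1 VA=0xB04436084B2 (w,user):
  lvl0: tbl 0x2C, slot 22 ⇒ 0x38007 (P1/RW1/US1/PS0)
  lvl1: tbl 0x38, slot 17 ⇒ 0x3C007 (P1/RW1/US1/PS0)
  lvl2: tbl 0x3C, slot 27 ⇒ 0x3F007 (P1/RW1/US1/PS0)
  lvl3: tbl 0x3F, slot 8 ⇒ 0x40007 (P1/RW1/US1/PS0)
  ⇒ phys 0x404B2  [4 reads]
#2 VA=0x183832065AF (w,kernel):
  lvl0: tbl 0x2C, slot 3 ⇒ 0x43007 (P1/RW1/US1/PS0)
  lvl1: tbl 0x43, slot 14 ⇒ 0x45007 (P1/RW1/US1/PS0)
  lvl2: tbl 0x45, slot 25 ⇒ 0x46007 (P1/RW1/US1/PS0)
  lvl3: tbl 0x46, slot 6 ⇒ 0x49002 (P0/RW1/US0/PS0)
  ⇒ fault: PAGE_NOT_PRESENT  — 4 lookups

Access #0 PA: 0x367C5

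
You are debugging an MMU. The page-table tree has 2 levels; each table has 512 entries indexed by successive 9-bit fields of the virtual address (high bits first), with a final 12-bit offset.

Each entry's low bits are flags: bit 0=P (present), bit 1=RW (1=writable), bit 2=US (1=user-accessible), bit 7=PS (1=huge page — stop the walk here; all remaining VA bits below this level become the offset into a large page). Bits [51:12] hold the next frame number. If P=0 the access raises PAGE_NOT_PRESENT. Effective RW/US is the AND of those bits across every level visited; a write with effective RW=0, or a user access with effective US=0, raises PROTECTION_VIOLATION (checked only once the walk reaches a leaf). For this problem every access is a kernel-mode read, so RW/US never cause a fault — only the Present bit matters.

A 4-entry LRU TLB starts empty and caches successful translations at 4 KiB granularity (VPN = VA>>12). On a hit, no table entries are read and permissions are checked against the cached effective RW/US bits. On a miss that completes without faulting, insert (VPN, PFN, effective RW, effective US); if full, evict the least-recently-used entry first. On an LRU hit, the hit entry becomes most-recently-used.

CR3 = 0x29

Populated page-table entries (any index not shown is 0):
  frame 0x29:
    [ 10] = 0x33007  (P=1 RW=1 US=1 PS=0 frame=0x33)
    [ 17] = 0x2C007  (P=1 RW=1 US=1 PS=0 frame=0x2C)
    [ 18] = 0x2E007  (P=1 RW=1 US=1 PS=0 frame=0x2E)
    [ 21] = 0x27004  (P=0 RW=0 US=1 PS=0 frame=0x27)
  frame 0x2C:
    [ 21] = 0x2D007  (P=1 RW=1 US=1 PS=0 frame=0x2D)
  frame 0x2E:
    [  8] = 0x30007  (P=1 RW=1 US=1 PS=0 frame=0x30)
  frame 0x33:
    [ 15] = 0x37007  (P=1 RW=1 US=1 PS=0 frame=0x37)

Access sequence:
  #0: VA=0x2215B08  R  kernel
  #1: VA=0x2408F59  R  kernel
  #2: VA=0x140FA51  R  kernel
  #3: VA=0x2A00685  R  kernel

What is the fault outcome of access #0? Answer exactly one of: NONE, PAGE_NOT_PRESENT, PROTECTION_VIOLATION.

Walk each access:
#0 VA=0x2215B08 (r,kernel):
  L0 @0x29[17] → 0x2C007  P=1,RW=1,US=1,PS=0
  L1 @0x2C[21] → 0x2D007  P=1,RW=1,US=1,PS=0
  → PA=0x2DB08  (2 entries read)
#1 VA=0x2408F59 (r,kernel):
  L0 @0x29[18] → 0x2E007  P=1,RW=1,US=1,PS=0
  L1 @0x2E[8] → 0x30007  P=1,RW=1,US=1,PS=0
  → PA=0x30F59  (2 entries read)
#2 VA=0x140FA51 (r,kernel):
  L0 @0x29[10] → 0x33007  P=1,RW=1,US=1,PS=0
  L1 @0x33[15] → 0x37007  P=1,RW=1,US=1,PS=0
  → PA=0x37A51  (2 entries read)
#3 VA=0x2A00685 (r,kernel):
  L0 @0x29[21] → 0x27004  P=0,RW=0,US=1,PS=0
  ✗ PAGE_NOT_PRESENT  [1 reads]

Access #0 fault: NONE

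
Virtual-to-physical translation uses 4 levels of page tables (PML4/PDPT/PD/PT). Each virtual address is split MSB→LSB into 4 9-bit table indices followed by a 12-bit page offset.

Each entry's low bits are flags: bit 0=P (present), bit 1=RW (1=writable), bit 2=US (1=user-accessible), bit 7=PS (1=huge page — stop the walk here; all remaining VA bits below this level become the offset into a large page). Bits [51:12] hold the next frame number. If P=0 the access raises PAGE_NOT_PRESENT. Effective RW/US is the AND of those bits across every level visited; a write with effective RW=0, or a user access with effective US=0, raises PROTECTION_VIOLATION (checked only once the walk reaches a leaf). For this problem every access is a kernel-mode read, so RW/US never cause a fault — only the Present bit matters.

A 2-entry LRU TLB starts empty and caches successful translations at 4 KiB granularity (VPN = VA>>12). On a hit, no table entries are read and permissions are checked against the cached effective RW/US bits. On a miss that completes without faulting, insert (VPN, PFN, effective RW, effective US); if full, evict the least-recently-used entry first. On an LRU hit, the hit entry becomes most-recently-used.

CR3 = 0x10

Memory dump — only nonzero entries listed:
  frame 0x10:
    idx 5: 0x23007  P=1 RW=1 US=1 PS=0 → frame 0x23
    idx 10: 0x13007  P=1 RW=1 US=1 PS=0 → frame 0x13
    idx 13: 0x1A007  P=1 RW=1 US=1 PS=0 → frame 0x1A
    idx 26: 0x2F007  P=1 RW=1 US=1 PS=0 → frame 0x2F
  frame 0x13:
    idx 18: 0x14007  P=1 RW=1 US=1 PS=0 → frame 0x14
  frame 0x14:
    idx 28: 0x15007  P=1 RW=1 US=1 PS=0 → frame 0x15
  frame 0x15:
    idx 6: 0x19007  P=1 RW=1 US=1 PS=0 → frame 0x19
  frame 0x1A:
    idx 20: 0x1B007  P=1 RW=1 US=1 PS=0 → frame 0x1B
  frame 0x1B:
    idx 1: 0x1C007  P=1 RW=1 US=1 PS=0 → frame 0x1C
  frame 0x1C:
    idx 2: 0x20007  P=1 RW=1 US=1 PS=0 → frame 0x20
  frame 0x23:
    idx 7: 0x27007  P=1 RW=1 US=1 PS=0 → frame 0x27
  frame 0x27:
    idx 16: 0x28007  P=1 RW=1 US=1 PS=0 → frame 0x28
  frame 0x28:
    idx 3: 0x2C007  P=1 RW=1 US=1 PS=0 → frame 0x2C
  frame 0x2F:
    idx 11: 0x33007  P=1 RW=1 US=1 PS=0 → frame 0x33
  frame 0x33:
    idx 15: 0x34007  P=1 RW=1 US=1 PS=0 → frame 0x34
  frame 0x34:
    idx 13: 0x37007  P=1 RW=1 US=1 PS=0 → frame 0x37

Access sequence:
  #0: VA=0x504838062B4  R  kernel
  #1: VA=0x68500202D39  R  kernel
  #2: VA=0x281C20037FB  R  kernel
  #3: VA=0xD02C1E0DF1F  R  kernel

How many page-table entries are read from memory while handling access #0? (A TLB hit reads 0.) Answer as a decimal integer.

Per-access translation:
#0 VA=0x504838062B4 (r,kernel):
  [0] read 0x10 idx=10: raw=0x13007 flags P=1 W=1 U=1 S=0
  [1] read 0x13 idx=18: raw=0x14007 flags P=1 W=1 U=1 S=0
  [2] read 0x14 idx=28: raw=0x15007 flags P=1 W=1 U=1 S=0
  [3] read 0x15 idx=6: raw=0x19007 flags P=1 W=1 U=1 S=0
  ⇒ phys 0x192B4  [4 reads]
#1 VA=0x68500202D39 (r,kernel):
  [0] read 0x10 idx=13: raw=0x1A007 flags P=1 W=1 U=1 S=0
  [1] read 0x1A idx=20: raw=0x1B007 flags P=1 W=1 U=1 S=0
  [2] read 0x1B idx=1: raw=0x1C007 flags P=1 W=1 U=1 S=0
  [3] read 0x1C idx=2: raw=0x20007 flags P=1 W=1 U=1 S=0
  ⇒ phys 0x20D39  [4 reads]
#2 VA=0x281C20037FB (r,kernel):
  [0] read 0x10 idx=5: raw=0x23007 flags P=1 W=1 U=1 S=0
  [1] read 0x23 idx=7: raw=0x27007 flags P=1 W=1 U=1 S=0
  [2] read 0x27 idx=16: raw=0x28007 flags P=1 W=1 U=1 S=0
  [3] read 0x28 idx=3: raw=0x2C007 flags P=1 W=1 U=1 S=0
  ⇒ phys 0x2C7FB  [4 reads]
#3 VA=0xD02C1E0DF1F (r,kernel):
  [0] read 0x10 idx=26: raw=0x2F007 flags P=1 W=1 U=1 S=0
  [1] read 0x2F idx=11: raw=0x33007 flags P=1 W=1 U=1 S=0
  [2] read 0x33 idx=15: raw=0x34007 flags P=1 W=1 U=1 S=0
  [3] read 0x34 idx=13: raw=0x37007 flags P=1 W=1 U=1 S=0
  ⇒ phys 0x37F1F  [4 reads]

Entries read for #0: 4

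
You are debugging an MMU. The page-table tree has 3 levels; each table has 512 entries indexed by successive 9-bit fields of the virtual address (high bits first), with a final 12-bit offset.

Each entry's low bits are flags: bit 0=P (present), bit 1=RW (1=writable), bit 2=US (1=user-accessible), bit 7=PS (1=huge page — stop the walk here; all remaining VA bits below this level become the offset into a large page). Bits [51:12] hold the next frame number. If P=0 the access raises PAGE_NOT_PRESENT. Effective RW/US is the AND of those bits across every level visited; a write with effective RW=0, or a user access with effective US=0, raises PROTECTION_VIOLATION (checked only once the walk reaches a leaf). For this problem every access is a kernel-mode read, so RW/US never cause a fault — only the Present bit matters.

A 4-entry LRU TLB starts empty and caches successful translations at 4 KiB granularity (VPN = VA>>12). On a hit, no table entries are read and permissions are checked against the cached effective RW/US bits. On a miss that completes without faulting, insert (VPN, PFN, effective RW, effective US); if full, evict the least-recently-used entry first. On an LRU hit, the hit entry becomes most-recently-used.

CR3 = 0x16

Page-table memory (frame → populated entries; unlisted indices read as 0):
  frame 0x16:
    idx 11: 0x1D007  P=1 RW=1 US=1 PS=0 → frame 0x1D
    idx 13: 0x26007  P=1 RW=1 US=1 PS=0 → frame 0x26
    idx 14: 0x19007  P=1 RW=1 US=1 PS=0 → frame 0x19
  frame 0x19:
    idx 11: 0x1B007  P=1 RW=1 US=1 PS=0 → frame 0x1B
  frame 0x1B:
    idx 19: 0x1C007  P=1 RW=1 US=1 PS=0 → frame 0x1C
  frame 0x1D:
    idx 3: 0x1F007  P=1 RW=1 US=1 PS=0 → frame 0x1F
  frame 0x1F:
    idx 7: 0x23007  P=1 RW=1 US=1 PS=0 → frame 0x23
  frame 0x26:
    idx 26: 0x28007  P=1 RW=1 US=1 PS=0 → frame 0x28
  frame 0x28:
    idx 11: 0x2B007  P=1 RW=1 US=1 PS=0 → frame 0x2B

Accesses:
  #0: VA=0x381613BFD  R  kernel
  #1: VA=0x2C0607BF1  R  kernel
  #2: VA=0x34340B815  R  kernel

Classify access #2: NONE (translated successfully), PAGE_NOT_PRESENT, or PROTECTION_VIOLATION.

Trace:
#0 VA=0x381613BFD (r,kernel):
  lvl0: tbl 0x16, slot 14 ⇒ 0x19007 (P1/RW1/US1/PS0)
  lvl1: tbl 0x19, slot 11 ⇒ 0x1B007 (P1/RW1/US1/PS0)
  lvl2: tbl 0x1B, slot 19 ⇒ 0x1C007 (P1/RW1/US1/PS0)
  ⇒ phys 0x1CBFD  [3 reads]
#1 VA=0x2C0607BF1 (r,kernel):
  lvl0: tbl 0x16, slot 11 ⇒ 0x1D007 (P1/RW1/US1/PS0)
  lvl1: tbl 0x1D, slot 3 ⇒ 0x1F007 (P1/RW1/US1/PS0)
  lvl2: tbl 0x1F, slot 7 ⇒ 0x23007 (P1/RW1/US1/PS0)
  ⇒ phys 0x23BF1  [3 reads]
#2 VA=0x34340B815 (r,kernel):
  lvl0: tbl 0x16, slot 13 ⇒ 0x26007 (P1/RW1/US1/PS0)
  lvl1: tbl 0x26, slot 26 ⇒ 0x28007 (P1/RW1/US1/PS0)
  lvl2: tbl 0x28, slot 11 ⇒ 0x2B007 (P1/RW1/US1/PS0)
  ⇒ phys 0x2B815  [3 reads]

Access #2 fault: NONE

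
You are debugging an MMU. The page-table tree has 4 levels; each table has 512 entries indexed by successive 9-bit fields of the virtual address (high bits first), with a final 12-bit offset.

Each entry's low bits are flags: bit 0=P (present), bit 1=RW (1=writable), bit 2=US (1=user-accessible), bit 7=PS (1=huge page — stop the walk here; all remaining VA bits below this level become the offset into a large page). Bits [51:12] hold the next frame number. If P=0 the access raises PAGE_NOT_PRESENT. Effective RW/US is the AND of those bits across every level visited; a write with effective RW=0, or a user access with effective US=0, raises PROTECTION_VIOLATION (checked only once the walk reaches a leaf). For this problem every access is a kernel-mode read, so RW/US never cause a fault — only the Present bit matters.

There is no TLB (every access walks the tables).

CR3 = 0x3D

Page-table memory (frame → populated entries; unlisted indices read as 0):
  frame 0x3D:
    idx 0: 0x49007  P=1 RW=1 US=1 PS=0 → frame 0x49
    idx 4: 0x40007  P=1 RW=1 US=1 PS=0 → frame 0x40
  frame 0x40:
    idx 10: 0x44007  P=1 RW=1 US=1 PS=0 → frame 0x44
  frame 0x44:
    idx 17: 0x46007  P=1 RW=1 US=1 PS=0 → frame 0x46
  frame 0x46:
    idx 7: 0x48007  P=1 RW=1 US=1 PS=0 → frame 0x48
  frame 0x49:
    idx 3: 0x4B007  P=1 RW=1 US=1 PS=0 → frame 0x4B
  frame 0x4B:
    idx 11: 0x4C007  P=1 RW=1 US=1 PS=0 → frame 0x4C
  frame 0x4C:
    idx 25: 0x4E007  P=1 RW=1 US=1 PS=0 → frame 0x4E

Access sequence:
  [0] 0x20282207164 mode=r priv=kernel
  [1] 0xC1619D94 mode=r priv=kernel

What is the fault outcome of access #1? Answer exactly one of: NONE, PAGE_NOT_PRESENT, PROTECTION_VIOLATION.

Per-access translation:
#0 VA=0x20282207164 (r,kernel):
  lvl0: tbl 0x3D, slot 4 ⇒ 0x40007 (P1/RW1/US1/PS0)
  lvl1: tbl 0x40, slot 10 ⇒ 0x44007 (P1/RW1/US1/PS0)
  lvl2: tbl 0x44, slot 17 ⇒ 0x46007 (P1/RW1/US1/PS0)
  lvl3: tbl 0x46, slot 7 ⇒ 0x48007 (P1/RW1/US1/PS0)
  ✓ 0x48164  — 4 lookups
#1 VA=0xC1619D94 (r,kernel):
  lvl0: tbl 0x3D, slot 0 ⇒ 0x49007 (P1/RW1/US1/PS0)
  lvl1: tbl 0x49, slot 3 ⇒ 0x4B007 (P1/RW1/US1/PS0)
  lvl2: tbl 0x4B, slot 11 ⇒ 0x4C007 (P1/RW1/US1/PS0)
  lvl3: tbl 0x4C, slot 25 ⇒ 0x4E007 (P1/RW1/US1/PS0)
  ✓ 0x4ED94  — 4 lookups

Access #1 fault: NONE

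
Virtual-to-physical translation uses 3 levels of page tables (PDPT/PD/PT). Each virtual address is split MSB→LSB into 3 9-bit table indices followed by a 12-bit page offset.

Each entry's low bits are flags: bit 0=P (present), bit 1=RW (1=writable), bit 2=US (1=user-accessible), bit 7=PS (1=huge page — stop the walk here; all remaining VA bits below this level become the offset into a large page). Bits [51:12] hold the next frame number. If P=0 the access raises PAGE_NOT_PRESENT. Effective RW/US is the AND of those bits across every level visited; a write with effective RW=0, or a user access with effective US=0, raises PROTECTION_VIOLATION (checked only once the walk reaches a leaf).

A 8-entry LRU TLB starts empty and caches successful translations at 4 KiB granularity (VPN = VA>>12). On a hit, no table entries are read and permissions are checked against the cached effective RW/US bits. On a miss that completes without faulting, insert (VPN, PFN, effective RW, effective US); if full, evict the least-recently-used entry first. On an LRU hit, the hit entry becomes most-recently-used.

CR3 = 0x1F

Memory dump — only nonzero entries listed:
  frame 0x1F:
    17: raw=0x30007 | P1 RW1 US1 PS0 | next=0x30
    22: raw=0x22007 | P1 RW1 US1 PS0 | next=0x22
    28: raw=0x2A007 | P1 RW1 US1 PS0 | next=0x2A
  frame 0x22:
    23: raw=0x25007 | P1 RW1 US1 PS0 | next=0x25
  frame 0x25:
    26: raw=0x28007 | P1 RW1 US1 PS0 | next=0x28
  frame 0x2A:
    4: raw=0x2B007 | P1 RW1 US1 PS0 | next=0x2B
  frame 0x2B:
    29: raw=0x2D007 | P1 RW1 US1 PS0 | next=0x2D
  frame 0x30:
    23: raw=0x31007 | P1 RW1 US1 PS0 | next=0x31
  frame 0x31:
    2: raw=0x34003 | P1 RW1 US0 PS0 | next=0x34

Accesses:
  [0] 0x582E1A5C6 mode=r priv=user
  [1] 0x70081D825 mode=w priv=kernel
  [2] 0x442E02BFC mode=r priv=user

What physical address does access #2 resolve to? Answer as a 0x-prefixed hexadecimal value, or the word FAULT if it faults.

Walk each access:
#0 VA=0x582E1A5C6 (r,user):
  L0 @0x1F[22] → 0x22007  P=1,RW=1,US=1,PS=0
  L1 @0x22[23] → 0x25007  P=1,RW=1,US=1,PS=0
  L2 @0x25[26] → 0x28007  P=1,RW=1,US=1,PS=0
  → PA=0x285C6  (3 entries read)
#1 VA=0x70081D825 (w,kernel):
  L0 @0x1F[28] → 0x2A007  P=1,RW=1,US=1,PS=0
  L1 @0x2A[4] → 0x2B007  P=1,RW=1,US=1,PS=0
  L2 @0x2B[29] → 0x2D007  P=1,RW=1,US=1,PS=0
  → PA=0x2D825  (3 entries read)
#2 VA=0x442E02BFC (r,user):
  L0 @0x1F[17] → 0x30007  P=1,RW=1,US=1,PS=0
  L1 @0x30[23] → 0x31007  P=1,RW=1,US=1,PS=0
  L2 @0x31[2] → 0x34003  P=1,RW=1,US=0,PS=0
  ✗ PROTECTION_VIOLATION  [3 reads]

Access #2 PA: FAULT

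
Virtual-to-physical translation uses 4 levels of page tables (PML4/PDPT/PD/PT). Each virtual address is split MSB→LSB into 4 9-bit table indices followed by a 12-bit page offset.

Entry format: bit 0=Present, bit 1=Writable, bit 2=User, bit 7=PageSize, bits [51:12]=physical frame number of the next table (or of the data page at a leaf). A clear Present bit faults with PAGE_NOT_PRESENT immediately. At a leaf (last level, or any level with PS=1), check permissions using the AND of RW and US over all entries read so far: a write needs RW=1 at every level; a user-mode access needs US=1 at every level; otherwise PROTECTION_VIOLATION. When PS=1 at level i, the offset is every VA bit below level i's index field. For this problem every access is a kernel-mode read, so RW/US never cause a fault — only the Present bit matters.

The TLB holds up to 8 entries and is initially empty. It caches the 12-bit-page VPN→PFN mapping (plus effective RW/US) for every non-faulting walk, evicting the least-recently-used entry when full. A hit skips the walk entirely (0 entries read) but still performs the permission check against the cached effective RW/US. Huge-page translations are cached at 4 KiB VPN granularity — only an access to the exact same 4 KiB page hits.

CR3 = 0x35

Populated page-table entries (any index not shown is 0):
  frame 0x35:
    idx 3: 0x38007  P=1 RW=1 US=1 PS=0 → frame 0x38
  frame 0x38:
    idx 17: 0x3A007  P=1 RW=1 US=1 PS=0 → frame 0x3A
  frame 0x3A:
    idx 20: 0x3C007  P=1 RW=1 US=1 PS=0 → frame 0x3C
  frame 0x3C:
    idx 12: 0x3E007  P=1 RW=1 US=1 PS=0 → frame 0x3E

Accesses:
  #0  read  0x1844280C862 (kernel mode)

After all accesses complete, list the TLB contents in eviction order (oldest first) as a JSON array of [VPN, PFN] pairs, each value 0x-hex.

Walk each access:
#0 VA=0x1844280C862 (r,kernel):
  [0] read 0x35 idx=3: raw=0x38007 flags P=1 W=1 U=1 S=0
  [1] read 0x38 idx=17: raw=0x3A007 flags P=1 W=1 U=1 S=0
  [2] read 0x3A idx=20: raw=0x3C007 flags P=1 W=1 U=1 S=0
  [3] read 0x3C idx=12: raw=0x3E007 flags P=1 W=1 U=1 S=0
  ⇒ phys 0x3E862  [4 reads]

TLB: [["0x1844280C", "0x3E"]]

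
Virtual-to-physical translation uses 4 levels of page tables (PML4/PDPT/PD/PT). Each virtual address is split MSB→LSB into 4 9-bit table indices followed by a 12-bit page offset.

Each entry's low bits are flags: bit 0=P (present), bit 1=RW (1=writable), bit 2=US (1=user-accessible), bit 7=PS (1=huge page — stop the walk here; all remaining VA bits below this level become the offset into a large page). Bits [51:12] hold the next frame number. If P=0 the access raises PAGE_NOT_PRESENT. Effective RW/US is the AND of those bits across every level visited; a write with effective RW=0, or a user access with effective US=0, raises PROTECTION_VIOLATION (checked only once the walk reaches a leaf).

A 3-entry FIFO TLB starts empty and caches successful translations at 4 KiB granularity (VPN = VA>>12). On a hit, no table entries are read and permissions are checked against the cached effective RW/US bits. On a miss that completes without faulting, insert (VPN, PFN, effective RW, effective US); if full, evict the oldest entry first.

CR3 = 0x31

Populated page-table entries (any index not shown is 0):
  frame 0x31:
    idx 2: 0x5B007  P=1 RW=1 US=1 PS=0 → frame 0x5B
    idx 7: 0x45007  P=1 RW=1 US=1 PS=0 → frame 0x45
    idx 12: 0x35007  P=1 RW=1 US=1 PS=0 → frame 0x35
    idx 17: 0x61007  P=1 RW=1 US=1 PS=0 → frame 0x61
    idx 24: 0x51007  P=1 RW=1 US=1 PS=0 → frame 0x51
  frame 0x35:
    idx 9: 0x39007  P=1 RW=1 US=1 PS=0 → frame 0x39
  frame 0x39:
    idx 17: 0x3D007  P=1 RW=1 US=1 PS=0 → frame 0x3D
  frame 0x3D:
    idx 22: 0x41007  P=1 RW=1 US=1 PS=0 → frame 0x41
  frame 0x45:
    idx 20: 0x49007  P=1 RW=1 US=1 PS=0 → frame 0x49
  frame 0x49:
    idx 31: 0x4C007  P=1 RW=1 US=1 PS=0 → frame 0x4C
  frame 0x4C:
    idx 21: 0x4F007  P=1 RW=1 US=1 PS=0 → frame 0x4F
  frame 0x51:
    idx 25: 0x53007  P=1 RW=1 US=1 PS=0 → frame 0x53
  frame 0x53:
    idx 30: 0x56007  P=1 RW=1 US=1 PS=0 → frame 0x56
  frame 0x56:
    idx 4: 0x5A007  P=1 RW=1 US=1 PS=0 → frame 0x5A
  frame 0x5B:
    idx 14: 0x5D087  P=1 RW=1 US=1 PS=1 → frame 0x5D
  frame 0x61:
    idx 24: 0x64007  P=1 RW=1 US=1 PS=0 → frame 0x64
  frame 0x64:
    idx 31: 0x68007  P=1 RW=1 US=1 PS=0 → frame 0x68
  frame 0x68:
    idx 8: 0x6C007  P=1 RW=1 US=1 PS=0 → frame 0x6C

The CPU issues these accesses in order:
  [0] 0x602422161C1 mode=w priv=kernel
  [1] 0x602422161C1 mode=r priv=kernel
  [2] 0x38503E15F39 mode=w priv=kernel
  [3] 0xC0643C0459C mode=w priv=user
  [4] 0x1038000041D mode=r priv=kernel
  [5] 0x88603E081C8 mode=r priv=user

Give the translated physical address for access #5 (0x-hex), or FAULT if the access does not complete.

Walk each access:
#0 VA=0x602422161C1 (w,kernel):
  L0 @0x31[12] → 0x35007  P=1,RW=1,US=1,PS=0
  L1 @0x35[9] → 0x39007  P=1,RW=1,US=1,PS=0
  L2 @0x39[17] → 0x3D007  P=1,RW=1,US=1,PS=0
  L3 @0x3D[22] → 0x41007  P=1,RW=1,US=1,PS=0
  ⇒ phys 0x411C1  [4 reads]
#1 VA=0x602422161C1 (r,kernel):
  TLB hit vpn=0x60242216 → PA=0x411C1
#2 VA=0x38503E15F39 (w,kernel):
  L0 @0x31[7] → 0x45007  P=1,RW=1,US=1,PS=0
  L1 @0x45[20] → 0x49007  P=1,RW=1,US=1,PS=0
  L2 @0x49[31] → 0x4C007  P=1,RW=1,US=1,PS=0
  L3 @0x4C[21] → 0x4F007  P=1,RW=1,US=1,PS=0
  ⇒ phys 0x4FF39  [4 reads]
#3 VA=0xC0643C0459C (w,user):
  L0 @0x31[24] → 0x51007  P=1,RW=1,US=1,PS=0
  L1 @0x51[25] → 0x53007  P=1,RW=1,US=1,PS=0
  L2 @0x53[30] → 0x56007  P=1,RW=1,US=1,PS=0
  L3 @0x56[4] → 0x5A007  P=1,RW=1,US=1,PS=0
  ⇒ phys 0x5A59C  [4 reads]
#4 VA=0x1038000041D (r,kernel):
  L0 @0x31[2] → 0x5B007  P=1,RW=1,US=1,PS=0
  L1 @0x5B[14] → 0x5D087  P=1,RW=1,US=1,PS=1
  ⇒ phys 0x5D41D (huge @L1)  [2 reads]
#5 VA=0x88603E081C8 (r,user):
  L0 @0x31[17] → 0x61007  P=1,RW=1,US=1,PS=0
  L1 @0x61[24] → 0x64007  P=1,RW=1,US=1,PS=0
  L2 @0x64[31] → 0x68007  P=1,RW=1,US=1,PS=0
  L3 @0x68[8] → 0x6C007  P=1,RW=1,US=1,PS=0
  ⇒ phys 0x6C1C8  [4 reads]

Access #5 PA: 0x6C1C8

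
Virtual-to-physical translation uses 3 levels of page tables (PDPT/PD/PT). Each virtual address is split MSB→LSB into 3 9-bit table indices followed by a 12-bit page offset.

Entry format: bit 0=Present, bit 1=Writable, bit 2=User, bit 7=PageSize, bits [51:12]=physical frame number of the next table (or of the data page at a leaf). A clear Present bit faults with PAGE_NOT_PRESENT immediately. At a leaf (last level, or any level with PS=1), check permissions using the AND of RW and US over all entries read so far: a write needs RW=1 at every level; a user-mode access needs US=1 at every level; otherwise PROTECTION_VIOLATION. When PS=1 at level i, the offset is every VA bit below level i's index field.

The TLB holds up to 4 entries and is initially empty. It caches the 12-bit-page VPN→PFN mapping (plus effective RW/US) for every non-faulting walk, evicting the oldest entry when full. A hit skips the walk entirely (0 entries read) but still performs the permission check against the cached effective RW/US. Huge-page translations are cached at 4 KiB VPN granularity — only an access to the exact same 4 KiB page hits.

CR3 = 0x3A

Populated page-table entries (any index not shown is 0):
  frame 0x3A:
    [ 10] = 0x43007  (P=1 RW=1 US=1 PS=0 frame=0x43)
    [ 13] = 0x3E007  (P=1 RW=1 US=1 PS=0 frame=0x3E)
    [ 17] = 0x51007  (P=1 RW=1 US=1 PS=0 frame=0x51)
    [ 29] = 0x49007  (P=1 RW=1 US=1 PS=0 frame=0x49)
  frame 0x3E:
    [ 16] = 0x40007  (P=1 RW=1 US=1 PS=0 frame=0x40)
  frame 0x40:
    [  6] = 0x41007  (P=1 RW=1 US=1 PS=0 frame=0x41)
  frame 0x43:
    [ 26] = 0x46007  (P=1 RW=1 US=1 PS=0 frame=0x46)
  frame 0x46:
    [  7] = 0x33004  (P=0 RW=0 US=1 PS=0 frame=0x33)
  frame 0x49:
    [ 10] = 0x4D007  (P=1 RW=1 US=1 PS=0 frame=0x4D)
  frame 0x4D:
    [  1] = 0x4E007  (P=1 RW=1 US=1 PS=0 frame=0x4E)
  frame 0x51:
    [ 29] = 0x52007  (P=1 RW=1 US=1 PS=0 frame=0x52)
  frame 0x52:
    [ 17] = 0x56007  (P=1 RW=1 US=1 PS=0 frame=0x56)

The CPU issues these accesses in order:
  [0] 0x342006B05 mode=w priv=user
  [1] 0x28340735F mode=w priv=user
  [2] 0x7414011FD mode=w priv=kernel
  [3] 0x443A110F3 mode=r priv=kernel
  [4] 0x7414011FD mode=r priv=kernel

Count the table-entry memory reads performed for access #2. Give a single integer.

Trace:
#0 VA=0x342006B05 (w,user):
  L0: frame=0x3A idx=13 entry=0x3E007 [P=1 RW=1 US=1 PS=0]
  L1: frame=0x3E idx=16 entry=0x40007 [P=1 RW=1 US=1 PS=0]
  L2: frame=0x40 idx=6 entry=0x41007 [P=1 RW=1 US=1 PS=0]
  ✓ 0x41B05  — 3 lookups
#1 VA=0x28340735F (w,user):
  L0: frame=0x3A idx=10 entry=0x43007 [P=1 RW=1 US=1 PS=0]
  L1: frame=0x43 idx=26 entry=0x46007 [P=1 RW=1 US=1 PS=0]
  L2: frame=0x46 idx=7 entry=0x33004 [P=0 RW=0 US=1 PS=0]
  → PAGE_NOT_PRESENT  (3 entries read)
#2 VA=0x7414011FD (w,kernel):
  L0: frame=0x3A idx=29 entry=0x49007 [P=1 RW=1 US=1 PS=0]
  L1: frame=0x49 idx=10 entry=0x4D007 [P=1 RW=1 US=1 PS=0]
  L2: frame=0x4D idx=1 entry=0x4E007 [P=1 RW=1 US=1 PS=0]
  ✓ 0x4E1FD  — 3 lookups
#3 VA=0x443A110F3 (r,kernel):
  L0: frame=0x3A idx=17 entry=0x51007 [P=1 RW=1 US=1 PS=0]
  L1: frame=0x51 idx=29 entry=0x52007 [P=1 RW=1 US=1 PS=0]
  L2: frame=0x52 idx=17 entry=0x56007 [P=1 RW=1 US=1 PS=0]
  ✓ 0x560F3  — 3 lookups
#4 VA=0x7414011FD (r,kernel):
  TLB hit vpn=0x741401 → PA=0x4E1FD

Entries read for #2: 3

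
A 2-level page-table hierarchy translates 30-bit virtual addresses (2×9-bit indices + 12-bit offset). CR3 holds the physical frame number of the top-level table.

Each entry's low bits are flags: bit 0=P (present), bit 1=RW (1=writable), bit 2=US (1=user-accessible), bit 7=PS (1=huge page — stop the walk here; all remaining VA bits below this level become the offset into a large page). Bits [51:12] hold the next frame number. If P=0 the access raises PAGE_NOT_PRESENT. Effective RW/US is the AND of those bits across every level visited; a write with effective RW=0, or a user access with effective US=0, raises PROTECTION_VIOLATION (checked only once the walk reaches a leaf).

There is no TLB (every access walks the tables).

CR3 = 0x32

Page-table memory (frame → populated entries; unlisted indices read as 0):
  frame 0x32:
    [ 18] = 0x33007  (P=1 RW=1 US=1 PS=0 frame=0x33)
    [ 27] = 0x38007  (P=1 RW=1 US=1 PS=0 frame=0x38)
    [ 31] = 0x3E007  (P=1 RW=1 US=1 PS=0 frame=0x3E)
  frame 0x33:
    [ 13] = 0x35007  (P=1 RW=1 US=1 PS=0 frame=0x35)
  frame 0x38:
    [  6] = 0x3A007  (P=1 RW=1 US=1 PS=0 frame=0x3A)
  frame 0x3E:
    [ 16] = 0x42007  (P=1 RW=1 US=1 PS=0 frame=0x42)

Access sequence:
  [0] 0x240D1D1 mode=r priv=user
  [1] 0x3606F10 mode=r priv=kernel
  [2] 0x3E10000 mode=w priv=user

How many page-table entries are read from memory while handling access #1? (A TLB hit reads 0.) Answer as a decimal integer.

Walk each access:
#0 VA=0x240D1D1 (r,user):
  [0] read 0x32 idx=18: raw=0x33007 flags P=1 W=1 U=1 S=0
  [1] read 0x33 idx=13: raw=0x35007 flags P=1 W=1 U=1 S=0
  ✓ 0x351D1  — 2 lookups
#1 VA=0x3606F10 (r,kernel):
  [0] read 0x32 idx=27: raw=0x38007 flags P=1 W=1 U=1 S=0
  [1] read 0x38 idx=6: raw=0x3A007 flags P=1 W=1 U=1 S=0
  ✓ 0x3AF10  — 2 lookups
#2 VA=0x3E10000 (w,user):
  [0] read 0x32 idx=31: raw=0x3E007 flags P=1 W=1 U=1 S=0
  [1] read 0x3E idx=16: raw=0x42007 flags P=1 W=1 U=1 S=0
  ✓ 0x42000  — 2 lookups

Entries read for #1: 2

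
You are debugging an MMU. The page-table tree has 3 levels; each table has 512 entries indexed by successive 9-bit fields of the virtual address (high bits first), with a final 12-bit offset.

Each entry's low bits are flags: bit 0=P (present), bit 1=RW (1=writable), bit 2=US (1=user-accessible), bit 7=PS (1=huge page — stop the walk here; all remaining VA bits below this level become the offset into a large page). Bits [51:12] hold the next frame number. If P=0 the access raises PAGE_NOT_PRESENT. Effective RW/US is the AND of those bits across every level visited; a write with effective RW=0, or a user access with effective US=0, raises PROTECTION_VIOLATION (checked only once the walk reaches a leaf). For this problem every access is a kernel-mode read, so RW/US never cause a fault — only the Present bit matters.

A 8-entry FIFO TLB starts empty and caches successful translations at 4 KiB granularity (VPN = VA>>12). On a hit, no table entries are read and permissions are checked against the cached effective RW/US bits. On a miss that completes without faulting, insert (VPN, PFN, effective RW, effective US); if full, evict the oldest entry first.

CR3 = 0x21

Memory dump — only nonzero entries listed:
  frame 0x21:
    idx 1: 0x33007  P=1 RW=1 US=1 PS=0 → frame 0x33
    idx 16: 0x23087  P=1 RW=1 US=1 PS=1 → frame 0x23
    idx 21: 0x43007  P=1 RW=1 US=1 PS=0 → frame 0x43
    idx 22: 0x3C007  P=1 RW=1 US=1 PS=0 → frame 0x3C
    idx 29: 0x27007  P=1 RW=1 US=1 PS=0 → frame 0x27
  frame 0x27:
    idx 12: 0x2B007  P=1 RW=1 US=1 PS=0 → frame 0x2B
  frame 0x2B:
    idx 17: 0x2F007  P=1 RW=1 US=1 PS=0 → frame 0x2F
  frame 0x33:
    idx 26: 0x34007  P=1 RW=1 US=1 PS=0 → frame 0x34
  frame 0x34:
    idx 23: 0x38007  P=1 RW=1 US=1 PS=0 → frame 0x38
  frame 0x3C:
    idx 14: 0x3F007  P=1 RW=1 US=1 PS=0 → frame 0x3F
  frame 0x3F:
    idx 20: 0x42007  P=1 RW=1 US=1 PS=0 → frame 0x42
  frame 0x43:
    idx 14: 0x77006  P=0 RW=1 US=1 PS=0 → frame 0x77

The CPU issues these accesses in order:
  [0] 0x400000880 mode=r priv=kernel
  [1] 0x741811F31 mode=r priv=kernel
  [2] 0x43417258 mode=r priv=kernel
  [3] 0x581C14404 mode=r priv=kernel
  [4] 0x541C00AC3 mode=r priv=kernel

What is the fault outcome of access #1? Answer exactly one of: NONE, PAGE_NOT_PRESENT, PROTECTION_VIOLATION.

Per-access translation:
#0 VA=0x400000880 (r,kernel):
  lvl0: tbl 0x21, slot 16 ⇒ 0x23087 (P1/RW1/US1/PS1)
  ⇒ phys 0x23880 (huge @L0)  [1 reads]
#1 VA=0x741811F31 (r,kernel):
  lvl0: tbl 0x21, slot 29 ⇒ 0x27007 (P1/RW1/US1/PS0)
  lvl1: tbl 0x27, slot 12 ⇒ 0x2B007 (P1/RW1/US1/PS0)
  lvl2: tbl 0x2B, slot 17 ⇒ 0x2F007 (P1/RW1/US1/PS0)
  ⇒ phys 0x2FF31  [3 reads]
#2 VA=0x43417258 (r,kernel):
  lvl0: tbl 0x21, slot 1 ⇒ 0x33007 (P1/RW1/US1/PS0)
  lvl1: tbl 0x33, slot 26 ⇒ 0x34007 (P1/RW1/US1/PS0)
  lvl2: tbl 0x34, slot 23 ⇒ 0x38007 (P1/RW1/US1/PS0)
  ⇒ phys 0x38258  [3 reads]
#3 VA=0x581C14404 (r,kernel):
  lvl0: tbl 0x21, slot 22 ⇒ 0x3C007 (P1/RW1/US1/PS0)
  lvl1: tbl 0x3C, slot 14 ⇒ 0x3F007 (P1/RW1/US1/PS0)
  lvl2: tbl 0x3F, slot 20 ⇒ 0x42007 (P1/RW1/US1/PS0)
  ⇒ phys 0x42404  [3 reads]
#4 VA=0x541C00AC3 (r,kernel):
  lvl0: tbl 0x21, slot 21 ⇒ 0x43007 (P1/RW1/US1/PS0)
  lvl1: tbl 0x43, slot 14 ⇒ 0x77006 (P0/RW1/US1/PS0)
  → PAGE_NOT_PRESENT  (2 entries read)

Access #1 fault: NONE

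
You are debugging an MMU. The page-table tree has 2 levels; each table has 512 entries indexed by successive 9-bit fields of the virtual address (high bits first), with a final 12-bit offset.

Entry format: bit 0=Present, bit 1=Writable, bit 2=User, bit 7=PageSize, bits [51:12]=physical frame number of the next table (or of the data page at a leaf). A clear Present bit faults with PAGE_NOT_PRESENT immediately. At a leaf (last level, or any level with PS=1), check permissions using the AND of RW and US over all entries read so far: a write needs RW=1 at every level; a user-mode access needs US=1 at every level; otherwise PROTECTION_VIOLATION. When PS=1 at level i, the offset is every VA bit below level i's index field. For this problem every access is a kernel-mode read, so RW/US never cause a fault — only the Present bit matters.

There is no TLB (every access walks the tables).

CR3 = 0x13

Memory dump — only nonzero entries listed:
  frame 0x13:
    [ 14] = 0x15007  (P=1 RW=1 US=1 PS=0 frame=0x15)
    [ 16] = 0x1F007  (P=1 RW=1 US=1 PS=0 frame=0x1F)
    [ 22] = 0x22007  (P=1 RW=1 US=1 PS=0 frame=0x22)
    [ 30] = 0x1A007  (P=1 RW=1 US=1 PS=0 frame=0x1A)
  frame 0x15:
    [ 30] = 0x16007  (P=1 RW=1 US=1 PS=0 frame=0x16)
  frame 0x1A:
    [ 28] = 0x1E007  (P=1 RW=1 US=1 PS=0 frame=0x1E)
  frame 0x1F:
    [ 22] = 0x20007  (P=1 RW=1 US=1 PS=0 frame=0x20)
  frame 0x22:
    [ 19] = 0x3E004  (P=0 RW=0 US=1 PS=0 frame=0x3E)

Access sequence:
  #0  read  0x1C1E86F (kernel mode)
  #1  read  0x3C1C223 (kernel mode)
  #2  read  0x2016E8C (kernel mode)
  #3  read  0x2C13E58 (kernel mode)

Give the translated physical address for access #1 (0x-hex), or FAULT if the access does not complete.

Per-access translation:
#0 VA=0x1C1E86F (r,kernel):
  [0] read 0x13 idx=14: raw=0x15007 flags P=1 W=1 U=1 S=0
  [1] read 0x15 idx=30: raw=0x16007 flags P=1 W=1 U=1 S=0
  ⇒ phys 0x1686F  [2 reads]
#1 VA=0x3C1C223 (r,kernel):
  [0] read 0x13 idx=30: raw=0x1A007 flags P=1 W=1 U=1 S=0
  [1] read 0x1A idx=28: raw=0x1E007 flags P=1 W=1 U=1 S=0
  ⇒ phys 0x1E223  [2 reads]
#2 VA=0x2016E8C (r,kernel):
  [0] read 0x13 idx=16: raw=0x1F007 flags P=1 W=1 U=1 S=0
  [1] read 0x1F idx=22: raw=0x20007 flags P=1 W=1 U=1 S=0
  ⇒ phys 0x20E8C  [2 reads]
#3 VA=0x2C13E58 (r,kernel):
  [0] read 0x13 idx=22: raw=0x22007 flags P=1 W=1 U=1 S=0
  [1] read 0x22 idx=19: raw=0x3E004 flags P=0 W=0 U=1 S=0
  ⇒ fault: PAGE_NOT_PRESENT  — 2 lookups

Access #1 PA: 0x1E223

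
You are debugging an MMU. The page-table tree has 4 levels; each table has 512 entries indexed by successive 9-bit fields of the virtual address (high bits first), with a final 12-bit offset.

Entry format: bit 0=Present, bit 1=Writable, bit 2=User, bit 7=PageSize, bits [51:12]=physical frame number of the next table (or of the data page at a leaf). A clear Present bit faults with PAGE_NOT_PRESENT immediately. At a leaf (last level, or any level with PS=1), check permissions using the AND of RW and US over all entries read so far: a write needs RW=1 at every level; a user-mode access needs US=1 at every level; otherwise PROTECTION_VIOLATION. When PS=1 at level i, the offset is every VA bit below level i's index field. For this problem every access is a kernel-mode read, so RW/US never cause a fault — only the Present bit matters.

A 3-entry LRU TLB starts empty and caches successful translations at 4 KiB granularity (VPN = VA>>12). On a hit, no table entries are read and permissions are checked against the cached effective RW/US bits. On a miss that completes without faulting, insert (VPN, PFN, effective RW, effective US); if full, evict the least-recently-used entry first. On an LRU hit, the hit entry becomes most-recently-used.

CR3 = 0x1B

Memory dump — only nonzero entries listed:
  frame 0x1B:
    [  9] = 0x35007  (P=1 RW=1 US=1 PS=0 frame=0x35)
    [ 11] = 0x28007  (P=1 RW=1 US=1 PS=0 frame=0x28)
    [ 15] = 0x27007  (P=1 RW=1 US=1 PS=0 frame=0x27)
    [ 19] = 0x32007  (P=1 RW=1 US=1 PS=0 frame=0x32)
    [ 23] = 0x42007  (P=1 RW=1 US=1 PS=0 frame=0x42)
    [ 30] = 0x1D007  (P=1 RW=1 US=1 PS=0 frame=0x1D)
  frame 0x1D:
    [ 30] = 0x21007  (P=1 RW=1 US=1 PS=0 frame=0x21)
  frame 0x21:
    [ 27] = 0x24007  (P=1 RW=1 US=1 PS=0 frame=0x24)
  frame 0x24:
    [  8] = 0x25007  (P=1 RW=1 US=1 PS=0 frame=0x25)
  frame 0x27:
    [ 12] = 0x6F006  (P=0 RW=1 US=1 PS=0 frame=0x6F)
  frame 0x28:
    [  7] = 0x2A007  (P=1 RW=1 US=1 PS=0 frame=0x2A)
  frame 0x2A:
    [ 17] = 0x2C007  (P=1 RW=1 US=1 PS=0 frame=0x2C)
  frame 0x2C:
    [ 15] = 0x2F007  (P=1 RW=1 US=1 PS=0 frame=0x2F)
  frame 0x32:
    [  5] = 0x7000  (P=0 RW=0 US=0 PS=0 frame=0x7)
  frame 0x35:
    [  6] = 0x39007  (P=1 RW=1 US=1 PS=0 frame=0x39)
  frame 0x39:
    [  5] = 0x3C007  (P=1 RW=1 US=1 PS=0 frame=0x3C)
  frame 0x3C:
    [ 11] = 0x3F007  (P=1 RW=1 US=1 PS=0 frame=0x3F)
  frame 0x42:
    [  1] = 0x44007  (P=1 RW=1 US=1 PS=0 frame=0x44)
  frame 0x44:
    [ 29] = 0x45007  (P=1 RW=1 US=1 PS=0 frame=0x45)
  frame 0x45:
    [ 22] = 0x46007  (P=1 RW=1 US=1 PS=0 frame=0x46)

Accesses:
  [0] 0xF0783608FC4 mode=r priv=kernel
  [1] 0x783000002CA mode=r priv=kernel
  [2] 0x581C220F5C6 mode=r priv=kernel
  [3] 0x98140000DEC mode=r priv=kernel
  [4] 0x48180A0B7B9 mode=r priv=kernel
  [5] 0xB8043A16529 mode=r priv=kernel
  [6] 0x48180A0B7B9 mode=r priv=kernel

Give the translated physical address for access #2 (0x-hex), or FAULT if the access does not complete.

Per-access translation:
#0 VA=0xF0783608FC4 (r,kernel):
  L0: frame=0x1B idx=30 entry=0x1D007 [P=1 RW=1 US=1 PS=0]
  L1: frame=0x1D idx=30 entry=0x21007 [P=1 RW=1 US=1 PS=0]
  L2: frame=0x21 idx=27 entry=0x24007 [P=1 RW=1 US=1 PS=0]
  L3: frame=0x24 idx=8 entry=0x25007 [P=1 RW=1 US=1 PS=0]
  ⇒ phys 0x25FC4  [4 reads]
#1 VA=0x783000002CA (r,kernel):
  L0: frame=0x1B idx=15 entry=0x27007 [P=1 RW=1 US=1 PS=0]
  L1: frame=0x27 idx=12 entry=0x6F006 [P=0 RW=1 US=1 PS=0]
  ✗ PAGE_NOT_PRESENT  [2 reads]
#2 VA=0x581C220F5C6 (r,kernel):
  L0: frame=0x1B idx=11 entry=0x28007 [P=1 RW=1 US=1 PS=0]
  L1: frame=0x28 idx=7 entry=0x2A007 [P=1 RW=1 US=1 PS=0]
  L2: frame=0x2A idx=17 entry=0x2C007 [P=1 RW=1 US=1 PS=0]
  L3: frame=0x2C idx=15 entry=0x2F007 [P=1 RW=1 US=1 PS=0]
  ⇒ phys 0x2F5C6  [4 reads]
#3 VA=0x98140000DEC (r,kernel):
  L0: frame=0x1B idx=19 entry=0x32007 [P=1 RW=1 US=1 PS=0]
  L1: frame=0x32 idx=5 entry=0x7000 [P=0 RW=0 US=0 PS=0]
  ✗ PAGE_NOT_PRESENT  [2 reads]
#4 VA=0x48180A0B7B9 (r,kernel):
  L0: frame=0x1B idx=9 entry=0x35007 [P=1 RW=1 US=1 PS=0]
  L1: frame=0x35 idx=6 entry=0x39007 [P=1 RW=1 US=1 PS=0]
  L2: frame=0x39 idx=5 entry=0x3C007 [P=1 RW=1 US=1 PS=0]
  L3: frame=0x3C idx=11 entry=0x3F007 [P=1 RW=1 US=1 PS=0]
  ⇒ phys 0x3F7B9  [4 reads]
#5 VA=0xB8043A16529 (r,kernel):
  L0: frame=0x1B idx=23 entry=0x42007 [P=1 RW=1 US=1 PS=0]
  L1: frame=0x42 idx=1 entry=0x44007 [P=1 RW=1 US=1 PS=0]
  L2: frame=0x44 idx=29 entry=0x45007 [P=1 RW=1 US=1 PS=0]
  L3: frame=0x45 idx=22 entry=0x46007 [P=1 RW=1 US=1 PS=0]
  ⇒ phys 0x46529  [4 reads]
#6 VA=0x48180A0B7B9 (r,kernel):
  TLB hit vpn=0x48180A0B → PA=0x3F7B9

Access #2 PA: 0x2F5C6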